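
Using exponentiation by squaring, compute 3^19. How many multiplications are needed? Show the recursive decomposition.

Computing 3^19 by squaring (build up from 3^1; each line after the first costs one multiplication):

3^1 = 3
3^2 = (3^1)^2 = 3^2 = 9
3^4 = (3^2)^2 = 9^2 = 81
3^8 = (3^4)^2 = 81^2 = 6561
3^9 = 3 * 3^8 = 3 * 6561 = 19683
3^18 = (3^9)^2 = 19683^2 = 387420489
3^19 = 3 * 3^18 = 3 * 387420489 = 1162261467

Result: 1162261467
Multiplications needed: 6 (6 lines after 3^1)

3^19 = 1162261467. Using exponentiation by squaring, this requires 6 multiplications. The key idea: if the exponent is even, square the half-power; if odd, multiply by the base once.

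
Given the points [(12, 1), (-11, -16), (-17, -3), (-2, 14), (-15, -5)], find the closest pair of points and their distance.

Computing all pairwise distances among 5 points:

d((12, 1), (-11, -16)) = 28.6007
d((12, 1), (-17, -3)) = 29.2746
d((12, 1), (-2, 14)) = 19.105
d((12, 1), (-15, -5)) = 27.6586
d((-11, -16), (-17, -3)) = 14.3178
d((-11, -16), (-2, 14)) = 31.3209
d((-11, -16), (-15, -5)) = 11.7047
d((-17, -3), (-2, 14)) = 22.6716
d((-17, -3), (-15, -5)) = 2.8284 <-- minimum
d((-2, 14), (-15, -5)) = 23.0217

Closest pair: (-17, -3) and (-15, -5) with distance 2.8284

The closest pair is (-17, -3) and (-15, -5) with Euclidean distance 2.8284. For 5 points, brute-force pairwise comparison is shown above. For large n, the divide-and-conquer algorithm (sort by x, recurse on halves, check the dividing strip) achieves O(n log n).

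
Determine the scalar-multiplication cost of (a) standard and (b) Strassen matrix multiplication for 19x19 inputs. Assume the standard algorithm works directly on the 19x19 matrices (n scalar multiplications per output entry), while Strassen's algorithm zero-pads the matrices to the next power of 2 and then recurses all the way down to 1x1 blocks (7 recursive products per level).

Matrix multiplication for 19x19 matrices:

Strassen's algorithm requires power-of-2 dimensions. Pad 19x19 to 32x32 (next power of 2).

Standard algorithm: 19^3 = 6859 multiplications
Strassen's algorithm: 7^(log2(32)) = 7^5 = 16807 multiplications
Difference: 6859 - 16807 = -9948 (Strassen uses MORE here due to padding overhead — for small or just-over-power-of-2 n, padding can outweigh the per-level savings)

Standard: 6859 multiplications (19^3). Strassen: 16807 multiplications (7^5, after padding to 32x32). Strassen reduces 8 recursive multiplications to 7 at each level.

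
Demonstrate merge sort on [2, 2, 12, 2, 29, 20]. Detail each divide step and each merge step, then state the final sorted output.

Merge sort trace:

Split: [2, 2, 12, 2, 29, 20] -> [2, 2, 12] and [2, 29, 20]
  Split: [2, 2, 12] -> [2] and [2, 12]
    Split: [2, 12] -> [2] and [12]
    Merge: [2] + [12] -> [2, 12]
  Merge: [2] + [2, 12] -> [2, 2, 12]
  Split: [2, 29, 20] -> [2] and [29, 20]
    Split: [29, 20] -> [29] and [20]
    Merge: [29] + [20] -> [20, 29]
  Merge: [2] + [20, 29] -> [2, 20, 29]
Merge: [2, 2, 12] + [2, 20, 29] -> [2, 2, 2, 12, 20, 29]

Final sorted array: [2, 2, 2, 12, 20, 29]

The merge sort proceeds by recursively splitting the array and merging sorted halves.
After all merges, the sorted array is [2, 2, 2, 12, 20, 29].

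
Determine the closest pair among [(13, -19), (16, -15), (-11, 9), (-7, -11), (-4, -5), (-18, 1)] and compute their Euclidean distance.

Computing all pairwise distances among 6 points:

d((13, -19), (16, -15)) = 5.0 <-- minimum
d((13, -19), (-11, 9)) = 36.8782
d((13, -19), (-7, -11)) = 21.5407
d((13, -19), (-4, -5)) = 22.0227
d((13, -19), (-18, 1)) = 36.8917
d((16, -15), (-11, 9)) = 36.1248
d((16, -15), (-7, -11)) = 23.3452
d((16, -15), (-4, -5)) = 22.3607
d((16, -15), (-18, 1)) = 37.5766
d((-11, 9), (-7, -11)) = 20.3961
d((-11, 9), (-4, -5)) = 15.6525
d((-11, 9), (-18, 1)) = 10.6301
d((-7, -11), (-4, -5)) = 6.7082
d((-7, -11), (-18, 1)) = 16.2788
d((-4, -5), (-18, 1)) = 15.2315

Closest pair: (13, -19) and (16, -15) with distance 5.0

The closest pair is (13, -19) and (16, -15) with Euclidean distance 5.0. For 6 points, brute-force pairwise comparison is shown above. For large n, the divide-and-conquer algorithm (sort by x, recurse on halves, check the dividing strip) achieves O(n log n).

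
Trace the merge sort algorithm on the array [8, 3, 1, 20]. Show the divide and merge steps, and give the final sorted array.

Merge sort trace:

Split: [8, 3, 1, 20] -> [8, 3] and [1, 20]
  Split: [8, 3] -> [8] and [3]
  Merge: [8] + [3] -> [3, 8]
  Split: [1, 20] -> [1] and [20]
  Merge: [1] + [20] -> [1, 20]
Merge: [3, 8] + [1, 20] -> [1, 3, 8, 20]

Final sorted array: [1, 3, 8, 20]

The merge sort proceeds by recursively splitting the array and merging sorted halves.
After all merges, the sorted array is [1, 3, 8, 20].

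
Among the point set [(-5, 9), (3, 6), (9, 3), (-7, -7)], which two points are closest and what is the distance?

Computing all pairwise distances among 4 points:

d((-5, 9), (3, 6)) = 8.544
d((-5, 9), (9, 3)) = 15.2315
d((-5, 9), (-7, -7)) = 16.1245
d((3, 6), (9, 3)) = 6.7082 <-- minimum
d((3, 6), (-7, -7)) = 16.4012
d((9, 3), (-7, -7)) = 18.868

Closest pair: (3, 6) and (9, 3) with distance 6.7082

The closest pair is (3, 6) and (9, 3) with Euclidean distance 6.7082. For 4 points, brute-force pairwise comparison is shown above. For large n, the divide-and-conquer algorithm (sort by x, recurse on halves, check the dividing strip) achieves O(n log n).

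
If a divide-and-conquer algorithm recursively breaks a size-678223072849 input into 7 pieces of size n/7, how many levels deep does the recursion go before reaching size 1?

For divide and conquer with division factor 7:

Problem sizes at each level:
Level 0: 678223072849
Level 1: 96889010407
Level 2: 13841287201
Level 3: 1977326743
Level 4: 282475249
Level 5: 40353607
Level 6: 5764801
Level 7: 823543
Level 8: 117649
Level 9: 16807
Level 10: 2401
Level 11: 343
Level 12: 49
Level 13: 7
Level 14: 1

The root is level 0 and the size-1 base case is level 14 (the tree spans levels 0 through 14, i.e. 15 levels counting the root), so the depth is the number of divisions: log_7(678223072849) = 14

The recursion tree depth is log_7(678223072849) = 14. At each level, the problem size is divided by 7, so it takes 14 divisions to reduce to a base case of size 1. The algorithm makes 7 recursive calls at each level.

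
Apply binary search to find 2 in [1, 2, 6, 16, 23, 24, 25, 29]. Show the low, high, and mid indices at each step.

Binary search for 2 in [1, 2, 6, 16, 23, 24, 25, 29]:

lo=0, hi=7, mid=3, arr[mid]=16 -> 16 > 2, search left half
lo=0, hi=2, mid=1, arr[mid]=2 -> Found target at index 1!

Binary search finds 2 at index 1 after 2 comparisons. The search repeatedly halves the search space by comparing with the middle element.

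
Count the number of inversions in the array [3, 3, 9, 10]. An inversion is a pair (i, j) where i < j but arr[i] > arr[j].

Finding inversions in [3, 3, 9, 10]:


Total inversions: 0

The array has 0 inversions. It is already sorted.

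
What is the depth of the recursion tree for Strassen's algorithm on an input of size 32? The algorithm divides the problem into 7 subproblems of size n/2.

For divide and conquer with division factor 2:

Problem sizes at each level:
Level 0: 32
Level 1: 16
Level 2: 8
Level 3: 4
Level 4: 2
Level 5: 1

The root is level 0 and the size-1 base case is level 5 (the tree spans levels 0 through 5, i.e. 6 levels counting the root), so the depth is the number of divisions: log_2(32) = 5

The recursion tree depth is log_2(32) = 5. At each level, the problem size is divided by 2, so it takes 5 divisions to reduce to a base case of size 1. The algorithm makes 7 recursive calls at each level.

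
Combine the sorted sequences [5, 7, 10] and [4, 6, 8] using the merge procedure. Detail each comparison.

Merging process:

Compare 5 vs 4: take 4 from right. Merged: [4]
Compare 5 vs 6: take 5 from left. Merged: [4, 5]
Compare 7 vs 6: take 6 from right. Merged: [4, 5, 6]
Compare 7 vs 8: take 7 from left. Merged: [4, 5, 6, 7]
Compare 10 vs 8: take 8 from right. Merged: [4, 5, 6, 7, 8]
Append remaining from left: [10]. Merged: [4, 5, 6, 7, 8, 10]

Final merged array: [4, 5, 6, 7, 8, 10]
Total comparisons: 5

The merged array is [4, 5, 6, 7, 8, 10], requiring 5 comparisons. The merge step runs in O(n) time where n is the total number of elements.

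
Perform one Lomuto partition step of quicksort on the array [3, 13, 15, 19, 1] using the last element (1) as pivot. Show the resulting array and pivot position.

Lomuto partition with pivot = 1:

Initial array: [3, 13, 15, 19, 1]

arr[0]=3 > 1: no swap
arr[1]=13 > 1: no swap
arr[2]=15 > 1: no swap
arr[3]=19 > 1: no swap

Place pivot at position 0: [1, 13, 15, 19, 3]
Pivot position: 0

After partitioning with pivot 1, the array becomes [1, 13, 15, 19, 3]. The pivot is placed at index 0. All elements to the left of the pivot are <= 1, and all elements to the right are > 1.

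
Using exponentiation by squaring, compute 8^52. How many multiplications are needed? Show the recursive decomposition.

Computing 8^52 by squaring (build up from 8^1; each line after the first costs one multiplication):

8^1 = 8
8^2 = (8^1)^2 = 8^2 = 64
8^3 = 8 * 8^2 = 8 * 64 = 512
8^6 = (8^3)^2 = 512^2 = 262144
8^12 = (8^6)^2 = 262144^2 = 68719476736
8^13 = 8 * 8^12 = 8 * 68719476736 = 549755813888
8^26 = (8^13)^2 = 549755813888^2 = 302231454903657293676544
8^52 = (8^26)^2 = 302231454903657293676544^2 = 91343852333181432387730302044767688728495783936

Result: 91343852333181432387730302044767688728495783936
Multiplications needed: 7 (7 lines after 8^1)

8^52 = 91343852333181432387730302044767688728495783936. Using exponentiation by squaring, this requires 7 multiplications. The key idea: if the exponent is even, square the half-power; if odd, multiply by the base once.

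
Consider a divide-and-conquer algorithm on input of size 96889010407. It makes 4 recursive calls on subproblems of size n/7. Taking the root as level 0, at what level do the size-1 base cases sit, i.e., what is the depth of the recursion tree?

For divide and conquer with division factor 7:

Problem sizes at each level:
Level 0: 96889010407
Level 1: 13841287201
Level 2: 1977326743
Level 3: 282475249
Level 4: 40353607
Level 5: 5764801
Level 6: 823543
Level 7: 117649
Level 8: 16807
Level 9: 2401
Level 10: 343
Level 11: 49
Level 12: 7
Level 13: 1

The root is level 0 and the size-1 base case is level 13 (the tree spans levels 0 through 13, i.e. 14 levels counting the root), so the depth is the number of divisions: log_7(96889010407) = 13

The recursion tree depth is log_7(96889010407) = 13. At each level, the problem size is divided by 7, so it takes 13 divisions to reduce to a base case of size 1. The algorithm makes 4 recursive calls at each level.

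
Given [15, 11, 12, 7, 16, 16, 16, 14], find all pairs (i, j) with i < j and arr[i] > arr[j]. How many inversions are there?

Finding inversions in [15, 11, 12, 7, 16, 16, 16, 14]:

(0, 1): arr[0]=15 > arr[1]=11
(0, 2): arr[0]=15 > arr[2]=12
(0, 3): arr[0]=15 > arr[3]=7
(0, 7): arr[0]=15 > arr[7]=14
(1, 3): arr[1]=11 > arr[3]=7
(2, 3): arr[2]=12 > arr[3]=7
(4, 7): arr[4]=16 > arr[7]=14
(5, 7): arr[5]=16 > arr[7]=14
(6, 7): arr[6]=16 > arr[7]=14

Total inversions: 9

The array has 9 inversion(s): (0,1), (0,2), (0,3), (0,7), (1,3), (2,3), (4,7), (5,7), (6,7). Each pair (i,j) satisfies i < j and arr[i] > arr[j].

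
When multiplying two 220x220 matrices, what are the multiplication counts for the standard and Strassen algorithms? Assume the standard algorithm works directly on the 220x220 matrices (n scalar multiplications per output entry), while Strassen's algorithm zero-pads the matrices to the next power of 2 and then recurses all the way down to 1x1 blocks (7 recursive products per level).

Matrix multiplication for 220x220 matrices:

Strassen's algorithm requires power-of-2 dimensions. Pad 220x220 to 256x256 (next power of 2).

Standard algorithm: 220^3 = 10648000 multiplications
Strassen's algorithm: 7^(log2(256)) = 7^8 = 5764801 multiplications
Savings: 10648000 - 5764801 = 4883199 multiplications

Standard: 10648000 multiplications (220^3). Strassen: 5764801 multiplications (7^8, after padding to 256x256). Strassen reduces 8 recursive multiplications to 7 at each level.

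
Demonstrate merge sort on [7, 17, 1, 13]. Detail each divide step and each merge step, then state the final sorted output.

Merge sort trace:

Split: [7, 17, 1, 13] -> [7, 17] and [1, 13]
  Split: [7, 17] -> [7] and [17]
  Merge: [7] + [17] -> [7, 17]
  Split: [1, 13] -> [1] and [13]
  Merge: [1] + [13] -> [1, 13]
Merge: [7, 17] + [1, 13] -> [1, 7, 13, 17]

Final sorted array: [1, 7, 13, 17]

The merge sort proceeds by recursively splitting the array and merging sorted halves.
After all merges, the sorted array is [1, 7, 13, 17].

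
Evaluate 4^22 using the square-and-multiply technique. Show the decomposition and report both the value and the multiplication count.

Computing 4^22 by squaring (build up from 4^1; each line after the first costs one multiplication):

4^1 = 4
4^2 = (4^1)^2 = 4^2 = 16
4^4 = (4^2)^2 = 16^2 = 256
4^5 = 4 * 4^4 = 4 * 256 = 1024
4^10 = (4^5)^2 = 1024^2 = 1048576
4^11 = 4 * 4^10 = 4 * 1048576 = 4194304
4^22 = (4^11)^2 = 4194304^2 = 17592186044416

Result: 17592186044416
Multiplications needed: 6 (6 lines after 4^1)

4^22 = 17592186044416. Using exponentiation by squaring, this requires 6 multiplications. The key idea: if the exponent is even, square the half-power; if odd, multiply by the base once.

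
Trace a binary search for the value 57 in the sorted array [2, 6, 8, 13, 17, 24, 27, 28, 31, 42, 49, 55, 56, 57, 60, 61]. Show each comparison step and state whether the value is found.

Binary search for 57 in [2, 6, 8, 13, 17, 24, 27, 28, 31, 42, 49, 55, 56, 57, 60, 61]:

lo=0, hi=15, mid=7, arr[mid]=28 -> 28 < 57, search right half
lo=8, hi=15, mid=11, arr[mid]=55 -> 55 < 57, search right half
lo=12, hi=15, mid=13, arr[mid]=57 -> Found target at index 13!

Binary search finds 57 at index 13 after 3 comparisons. The search repeatedly halves the search space by comparing with the middle element.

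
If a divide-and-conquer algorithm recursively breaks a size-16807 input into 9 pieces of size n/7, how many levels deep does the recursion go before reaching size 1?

For divide and conquer with division factor 7:

Problem sizes at each level:
Level 0: 16807
Level 1: 2401
Level 2: 343
Level 3: 49
Level 4: 7
Level 5: 1

The root is level 0 and the size-1 base case is level 5 (the tree spans levels 0 through 5, i.e. 6 levels counting the root), so the depth is the number of divisions: log_7(16807) = 5

The recursion tree depth is log_7(16807) = 5. At each level, the problem size is divided by 7, so it takes 5 divisions to reduce to a base case of size 1. The algorithm makes 9 recursive calls at each level.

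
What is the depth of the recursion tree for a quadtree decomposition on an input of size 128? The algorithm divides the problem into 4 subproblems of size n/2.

For divide and conquer with division factor 2:

Problem sizes at each level:
Level 0: 128
Level 1: 64
Level 2: 32
Level 3: 16
Level 4: 8
Level 5: 4
Level 6: 2
Level 7: 1

The root is level 0 and the size-1 base case is level 7 (the tree spans levels 0 through 7, i.e. 8 levels counting the root), so the depth is the number of divisions: log_2(128) = 7

The recursion tree depth is log_2(128) = 7. At each level, the problem size is divided by 2, so it takes 7 divisions to reduce to a base case of size 1. The algorithm makes 4 recursive calls at each level.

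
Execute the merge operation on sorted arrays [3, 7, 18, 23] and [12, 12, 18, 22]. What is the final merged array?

Merging process:

Compare 3 vs 12: take 3 from left. Merged: [3]
Compare 7 vs 12: take 7 from left. Merged: [3, 7]
Compare 18 vs 12: take 12 from right. Merged: [3, 7, 12]
Compare 18 vs 12: take 12 from right. Merged: [3, 7, 12, 12]
Compare 18 vs 18: take 18 from left. Merged: [3, 7, 12, 12, 18]
Compare 23 vs 18: take 18 from right. Merged: [3, 7, 12, 12, 18, 18]
Compare 23 vs 22: take 22 from right. Merged: [3, 7, 12, 12, 18, 18, 22]
Append remaining from left: [23]. Merged: [3, 7, 12, 12, 18, 18, 22, 23]

Final merged array: [3, 7, 12, 12, 18, 18, 22, 23]
Total comparisons: 7

The merged array is [3, 7, 12, 12, 18, 18, 22, 23], requiring 7 comparisons. The merge step runs in O(n) time where n is the total number of elements.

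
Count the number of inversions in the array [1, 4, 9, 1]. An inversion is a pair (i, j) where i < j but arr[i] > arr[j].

Finding inversions in [1, 4, 9, 1]:

(1, 3): arr[1]=4 > arr[3]=1
(2, 3): arr[2]=9 > arr[3]=1

Total inversions: 2

The array has 2 inversion(s): (1,3), (2,3). Each pair (i,j) satisfies i < j and arr[i] > arr[j].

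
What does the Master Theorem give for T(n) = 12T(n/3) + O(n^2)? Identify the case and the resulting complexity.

Master Theorem for T(n) = 12T(n/3) + O(n^2):

a = 12, b = 3, c = 2
log_b(a) = log_3(12) = 2.2619

Case 1: c = 2 < log_3(12) = 2.2619
T(n) = O(n^(log_3 12))

For T(n) = 12T(n/3) + O(n^2): log_3(12) = 2.2619. This is Case 1 of the Master Theorem (c < log_b(a), work dominated by leaves), giving O(n^(log_3 12)).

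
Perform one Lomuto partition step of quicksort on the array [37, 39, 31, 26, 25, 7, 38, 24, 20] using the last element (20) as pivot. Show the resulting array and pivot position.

Lomuto partition with pivot = 20:

Initial array: [37, 39, 31, 26, 25, 7, 38, 24, 20]

arr[0]=37 > 20: no swap
arr[1]=39 > 20: no swap
arr[2]=31 > 20: no swap
arr[3]=26 > 20: no swap
arr[4]=25 > 20: no swap
arr[5]=7 <= 20: swap with position 0, array becomes [7, 39, 31, 26, 25, 37, 38, 24, 20]
arr[6]=38 > 20: no swap
arr[7]=24 > 20: no swap

Place pivot at position 1: [7, 20, 31, 26, 25, 37, 38, 24, 39]
Pivot position: 1

After partitioning with pivot 20, the array becomes [7, 20, 31, 26, 25, 37, 38, 24, 39]. The pivot is placed at index 1. All elements to the left of the pivot are <= 20, and all elements to the right are > 20.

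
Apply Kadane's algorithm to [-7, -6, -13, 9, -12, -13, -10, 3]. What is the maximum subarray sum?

Using Kadane's algorithm on [-7, -6, -13, 9, -12, -13, -10, 3]:

Scanning through the array:
Position 1 (value -6): max_ending_here = -6, max_so_far = -6
Position 2 (value -13): max_ending_here = -13, max_so_far = -6
Position 3 (value 9): max_ending_here = 9, max_so_far = 9
Position 4 (value -12): max_ending_here = -3, max_so_far = 9
Position 5 (value -13): max_ending_here = -13, max_so_far = 9
Position 6 (value -10): max_ending_here = -10, max_so_far = 9
Position 7 (value 3): max_ending_here = 3, max_so_far = 9

Maximum subarray: [9]
Maximum sum: 9

The maximum subarray is [9] with sum 9. This subarray runs from index 3 to index 3.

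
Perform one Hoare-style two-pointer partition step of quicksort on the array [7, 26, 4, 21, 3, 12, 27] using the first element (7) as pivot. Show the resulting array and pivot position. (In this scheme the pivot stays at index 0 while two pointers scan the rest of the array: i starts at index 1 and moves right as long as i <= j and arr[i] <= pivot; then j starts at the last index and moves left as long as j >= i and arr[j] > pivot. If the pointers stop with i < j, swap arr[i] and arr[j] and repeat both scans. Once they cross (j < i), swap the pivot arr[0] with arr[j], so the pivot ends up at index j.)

Hoare-style two-pointer partition with pivot = 7:

Initial array: [7, 26, 4, 21, 3, 12, 27]

Pointers start at i = 1, j = 6.
i stops at index 1 (arr[1]=26 > 7), j stops at index 4 (arr[4]=3 <= 7): swap arr[1] and arr[4], array becomes [7, 3, 4, 21, 26, 12, 27]
i ends at 3, j ends at 2: the pointers have crossed (j < i), so scanning stops.

Swap pivot arr[0] with arr[2] to place pivot at position 2: [4, 3, 7, 21, 26, 12, 27]
Pivot position: 2

After partitioning with pivot 7, the array becomes [4, 3, 7, 21, 26, 12, 27]. The pivot is placed at index 2. All elements to the left of the pivot are <= 7, and all elements to the right are > 7.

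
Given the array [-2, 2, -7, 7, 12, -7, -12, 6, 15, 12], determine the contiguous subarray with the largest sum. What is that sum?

Using Kadane's algorithm on [-2, 2, -7, 7, 12, -7, -12, 6, 15, 12]:

Scanning through the array:
Position 1 (value 2): max_ending_here = 2, max_so_far = 2
Position 2 (value -7): max_ending_here = -5, max_so_far = 2
Position 3 (value 7): max_ending_here = 7, max_so_far = 7
Position 4 (value 12): max_ending_here = 19, max_so_far = 19
Position 5 (value -7): max_ending_here = 12, max_so_far = 19
Position 6 (value -12): max_ending_here = 0, max_so_far = 19
Position 7 (value 6): max_ending_here = 6, max_so_far = 19
Position 8 (value 15): max_ending_here = 21, max_so_far = 21
Position 9 (value 12): max_ending_here = 33, max_so_far = 33

Maximum subarray: [7, 12, -7, -12, 6, 15, 12]
Maximum sum: 33

The maximum subarray is [7, 12, -7, -12, 6, 15, 12] with sum 33. This subarray runs from index 3 to index 9.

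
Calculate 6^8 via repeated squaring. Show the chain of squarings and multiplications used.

Computing 6^8 by squaring (build up from 6^1; each line after the first costs one multiplication):

6^1 = 6
6^2 = (6^1)^2 = 6^2 = 36
6^4 = (6^2)^2 = 36^2 = 1296
6^8 = (6^4)^2 = 1296^2 = 1679616

Result: 1679616
Multiplications needed: 3 (3 lines after 6^1)

6^8 = 1679616. Using exponentiation by squaring, this requires 3 multiplications. The key idea: if the exponent is even, square the half-power; if odd, multiply by the base once.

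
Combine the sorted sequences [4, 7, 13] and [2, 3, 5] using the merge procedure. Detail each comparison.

Merging process:

Compare 4 vs 2: take 2 from right. Merged: [2]
Compare 4 vs 3: take 3 from right. Merged: [2, 3]
Compare 4 vs 5: take 4 from left. Merged: [2, 3, 4]
Compare 7 vs 5: take 5 from right. Merged: [2, 3, 4, 5]
Append remaining from left: [7, 13]. Merged: [2, 3, 4, 5, 7, 13]

Final merged array: [2, 3, 4, 5, 7, 13]
Total comparisons: 4

The merged array is [2, 3, 4, 5, 7, 13], requiring 4 comparisons. The merge step runs in O(n) time where n is the total number of elements.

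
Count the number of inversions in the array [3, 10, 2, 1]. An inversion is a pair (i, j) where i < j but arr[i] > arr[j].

Finding inversions in [3, 10, 2, 1]:

(0, 2): arr[0]=3 > arr[2]=2
(0, 3): arr[0]=3 > arr[3]=1
(1, 2): arr[1]=10 > arr[2]=2
(1, 3): arr[1]=10 > arr[3]=1
(2, 3): arr[2]=2 > arr[3]=1

Total inversions: 5

The array has 5 inversion(s): (0,2), (0,3), (1,2), (1,3), (2,3). Each pair (i,j) satisfies i < j and arr[i] > arr[j].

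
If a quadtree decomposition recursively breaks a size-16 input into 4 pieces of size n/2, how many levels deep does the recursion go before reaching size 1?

For divide and conquer with division factor 2:

Problem sizes at each level:
Level 0: 16
Level 1: 8
Level 2: 4
Level 3: 2
Level 4: 1

The root is level 0 and the size-1 base case is level 4 (the tree spans levels 0 through 4, i.e. 5 levels counting the root), so the depth is the number of divisions: log_2(16) = 4

The recursion tree depth is log_2(16) = 4. At each level, the problem size is divided by 2, so it takes 4 divisions to reduce to a base case of size 1. The algorithm makes 4 recursive calls at each level.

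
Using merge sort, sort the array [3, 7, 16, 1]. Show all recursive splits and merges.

Merge sort trace:

Split: [3, 7, 16, 1] -> [3, 7] and [16, 1]
  Split: [3, 7] -> [3] and [7]
  Merge: [3] + [7] -> [3, 7]
  Split: [16, 1] -> [16] and [1]
  Merge: [16] + [1] -> [1, 16]
Merge: [3, 7] + [1, 16] -> [1, 3, 7, 16]

Final sorted array: [1, 3, 7, 16]

The merge sort proceeds by recursively splitting the array and merging sorted halves.
After all merges, the sorted array is [1, 3, 7, 16].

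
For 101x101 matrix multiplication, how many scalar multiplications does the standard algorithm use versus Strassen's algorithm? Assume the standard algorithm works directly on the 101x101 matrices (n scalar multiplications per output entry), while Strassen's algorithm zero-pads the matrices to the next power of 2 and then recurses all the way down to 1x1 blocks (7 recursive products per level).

Matrix multiplication for 101x101 matrices:

Strassen's algorithm requires power-of-2 dimensions. Pad 101x101 to 128x128 (next power of 2).

Standard algorithm: 101^3 = 1030301 multiplications
Strassen's algorithm: 7^(log2(128)) = 7^7 = 823543 multiplications
Savings: 1030301 - 823543 = 206758 multiplications

Standard: 1030301 multiplications (101^3). Strassen: 823543 multiplications (7^7, after padding to 128x128). Strassen reduces 8 recursive multiplications to 7 at each level.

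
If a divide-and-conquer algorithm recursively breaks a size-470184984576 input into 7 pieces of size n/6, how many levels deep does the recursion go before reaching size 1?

For divide and conquer with division factor 6:

Problem sizes at each level:
Level 0: 470184984576
Level 1: 78364164096
Level 2: 13060694016
Level 3: 2176782336
Level 4: 362797056
Level 5: 60466176
Level 6: 10077696
Level 7: 1679616
Level 8: 279936
Level 9: 46656
Level 10: 7776
Level 11: 1296
Level 12: 216
Level 13: 36
Level 14: 6
Level 15: 1

The root is level 0 and the size-1 base case is level 15 (the tree spans levels 0 through 15, i.e. 16 levels counting the root), so the depth is the number of divisions: log_6(470184984576) = 15

The recursion tree depth is log_6(470184984576) = 15. At each level, the problem size is divided by 6, so it takes 15 divisions to reduce to a base case of size 1. The algorithm makes 7 recursive calls at each level.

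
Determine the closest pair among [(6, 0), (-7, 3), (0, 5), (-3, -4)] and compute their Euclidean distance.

Computing all pairwise distances among 4 points:

d((6, 0), (-7, 3)) = 13.3417
d((6, 0), (0, 5)) = 7.8102
d((6, 0), (-3, -4)) = 9.8489
d((-7, 3), (0, 5)) = 7.2801 <-- minimum
d((-7, 3), (-3, -4)) = 8.0623
d((0, 5), (-3, -4)) = 9.4868

Closest pair: (-7, 3) and (0, 5) with distance 7.2801

The closest pair is (-7, 3) and (0, 5) with Euclidean distance 7.2801. For 4 points, brute-force pairwise comparison is shown above. For large n, the divide-and-conquer algorithm (sort by x, recurse on halves, check the dividing strip) achieves O(n log n).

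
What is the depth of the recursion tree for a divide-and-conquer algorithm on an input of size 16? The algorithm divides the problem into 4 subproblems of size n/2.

For divide and conquer with division factor 2:

Problem sizes at each level:
Level 0: 16
Level 1: 8
Level 2: 4
Level 3: 2
Level 4: 1

The root is level 0 and the size-1 base case is level 4 (the tree spans levels 0 through 4, i.e. 5 levels counting the root), so the depth is the number of divisions: log_2(16) = 4

The recursion tree depth is log_2(16) = 4. At each level, the problem size is divided by 2, so it takes 4 divisions to reduce to a base case of size 1. The algorithm makes 4 recursive calls at each level.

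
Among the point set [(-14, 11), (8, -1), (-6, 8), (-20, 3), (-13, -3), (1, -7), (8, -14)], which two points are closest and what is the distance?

Computing all pairwise distances among 7 points:

d((-14, 11), (8, -1)) = 25.0599
d((-14, 11), (-6, 8)) = 8.544 <-- minimum
d((-14, 11), (-20, 3)) = 10.0
d((-14, 11), (-13, -3)) = 14.0357
d((-14, 11), (1, -7)) = 23.4307
d((-14, 11), (8, -14)) = 33.3017
d((8, -1), (-6, 8)) = 16.6433
d((8, -1), (-20, 3)) = 28.2843
d((8, -1), (-13, -3)) = 21.095
d((8, -1), (1, -7)) = 9.2195
d((8, -1), (8, -14)) = 13.0
d((-6, 8), (-20, 3)) = 14.8661
d((-6, 8), (-13, -3)) = 13.0384
d((-6, 8), (1, -7)) = 16.5529
d((-6, 8), (8, -14)) = 26.0768
d((-20, 3), (-13, -3)) = 9.2195
d((-20, 3), (1, -7)) = 23.2594
d((-20, 3), (8, -14)) = 32.7567
d((-13, -3), (1, -7)) = 14.5602
d((-13, -3), (8, -14)) = 23.7065
d((1, -7), (8, -14)) = 9.8995

Closest pair: (-14, 11) and (-6, 8) with distance 8.544

The closest pair is (-14, 11) and (-6, 8) with Euclidean distance 8.544. For 7 points, brute-force pairwise comparison is shown above. For large n, the divide-and-conquer algorithm (sort by x, recurse on halves, check the dividing strip) achieves O(n log n).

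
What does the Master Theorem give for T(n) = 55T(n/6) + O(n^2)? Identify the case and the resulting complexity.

Master Theorem for T(n) = 55T(n/6) + O(n^2):

a = 55, b = 6, c = 2
log_b(a) = log_6(55) = 2.2365

Case 1: c = 2 < log_6(55) = 2.2365
T(n) = O(n^(log_6 55))

For T(n) = 55T(n/6) + O(n^2): log_6(55) = 2.2365. This is Case 1 of the Master Theorem (c < log_b(a), work dominated by leaves), giving O(n^(log_6 55)).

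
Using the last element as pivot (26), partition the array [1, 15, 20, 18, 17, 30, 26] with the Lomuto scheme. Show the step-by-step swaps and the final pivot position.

Lomuto partition with pivot = 26:

Initial array: [1, 15, 20, 18, 17, 30, 26]

arr[0]=1 <= 26: swap with position 0, array becomes [1, 15, 20, 18, 17, 30, 26]
arr[1]=15 <= 26: swap with position 1, array becomes [1, 15, 20, 18, 17, 30, 26]
arr[2]=20 <= 26: swap with position 2, array becomes [1, 15, 20, 18, 17, 30, 26]
arr[3]=18 <= 26: swap with position 3, array becomes [1, 15, 20, 18, 17, 30, 26]
arr[4]=17 <= 26: swap with position 4, array becomes [1, 15, 20, 18, 17, 30, 26]
arr[5]=30 > 26: no swap

Place pivot at position 5: [1, 15, 20, 18, 17, 26, 30]
Pivot position: 5

After partitioning with pivot 26, the array becomes [1, 15, 20, 18, 17, 26, 30]. The pivot is placed at index 5. All elements to the left of the pivot are <= 26, and all elements to the right are > 26.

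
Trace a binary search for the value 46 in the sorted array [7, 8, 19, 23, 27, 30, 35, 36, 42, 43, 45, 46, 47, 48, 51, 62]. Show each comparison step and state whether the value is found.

Binary search for 46 in [7, 8, 19, 23, 27, 30, 35, 36, 42, 43, 45, 46, 47, 48, 51, 62]:

lo=0, hi=15, mid=7, arr[mid]=36 -> 36 < 46, search right half
lo=8, hi=15, mid=11, arr[mid]=46 -> Found target at index 11!

Binary search finds 46 at index 11 after 2 comparisons. The search repeatedly halves the search space by comparing with the middle element.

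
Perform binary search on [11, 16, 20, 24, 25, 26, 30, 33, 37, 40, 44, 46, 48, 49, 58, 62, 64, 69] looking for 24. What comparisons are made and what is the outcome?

Binary search for 24 in [11, 16, 20, 24, 25, 26, 30, 33, 37, 40, 44, 46, 48, 49, 58, 62, 64, 69]:

lo=0, hi=17, mid=8, arr[mid]=37 -> 37 > 24, search left half
lo=0, hi=7, mid=3, arr[mid]=24 -> Found target at index 3!

Binary search finds 24 at index 3 after 2 comparisons. The search repeatedly halves the search space by comparing with the middle element.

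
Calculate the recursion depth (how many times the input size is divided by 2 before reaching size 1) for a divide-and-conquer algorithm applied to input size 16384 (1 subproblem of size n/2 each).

For divide and conquer with division factor 2:

Problem sizes at each level:
Level 0: 16384
Level 1: 8192
Level 2: 4096
Level 3: 2048
Level 4: 1024
Level 5: 512
Level 6: 256
Level 7: 128
Level 8: 64
Level 9: 32
Level 10: 16
Level 11: 8
Level 12: 4
Level 13: 2
Level 14: 1

The root is level 0 and the size-1 base case is level 14 (the tree spans levels 0 through 14, i.e. 15 levels counting the root), so the depth is the number of divisions: log_2(16384) = 14

The recursion tree depth is log_2(16384) = 14. At each level, the problem size is divided by 2, so it takes 14 divisions to reduce to a base case of size 1. The algorithm makes 1 recursive call at each level.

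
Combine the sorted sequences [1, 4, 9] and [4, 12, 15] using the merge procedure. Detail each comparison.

Merging process:

Compare 1 vs 4: take 1 from left. Merged: [1]
Compare 4 vs 4: take 4 from left. Merged: [1, 4]
Compare 9 vs 4: take 4 from right. Merged: [1, 4, 4]
Compare 9 vs 12: take 9 from left. Merged: [1, 4, 4, 9]
Append remaining from right: [12, 15]. Merged: [1, 4, 4, 9, 12, 15]

Final merged array: [1, 4, 4, 9, 12, 15]
Total comparisons: 4

The merged array is [1, 4, 4, 9, 12, 15], requiring 4 comparisons. The merge step runs in O(n) time where n is the total number of elements.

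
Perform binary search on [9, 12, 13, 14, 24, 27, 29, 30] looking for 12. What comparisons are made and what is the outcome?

Binary search for 12 in [9, 12, 13, 14, 24, 27, 29, 30]:

lo=0, hi=7, mid=3, arr[mid]=14 -> 14 > 12, search left half
lo=0, hi=2, mid=1, arr[mid]=12 -> Found target at index 1!

Binary search finds 12 at index 1 after 2 comparisons. The search repeatedly halves the search space by comparing with the middle element.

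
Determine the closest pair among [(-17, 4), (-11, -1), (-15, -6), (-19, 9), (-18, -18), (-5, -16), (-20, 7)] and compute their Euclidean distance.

Computing all pairwise distances among 7 points:

d((-17, 4), (-11, -1)) = 7.8102
d((-17, 4), (-15, -6)) = 10.198
d((-17, 4), (-19, 9)) = 5.3852
d((-17, 4), (-18, -18)) = 22.0227
d((-17, 4), (-5, -16)) = 23.3238
d((-17, 4), (-20, 7)) = 4.2426
d((-11, -1), (-15, -6)) = 6.4031
d((-11, -1), (-19, 9)) = 12.8062
d((-11, -1), (-18, -18)) = 18.3848
d((-11, -1), (-5, -16)) = 16.1555
d((-11, -1), (-20, 7)) = 12.0416
d((-15, -6), (-19, 9)) = 15.5242
d((-15, -6), (-18, -18)) = 12.3693
d((-15, -6), (-5, -16)) = 14.1421
d((-15, -6), (-20, 7)) = 13.9284
d((-19, 9), (-18, -18)) = 27.0185
d((-19, 9), (-5, -16)) = 28.6531
d((-19, 9), (-20, 7)) = 2.2361 <-- minimum
d((-18, -18), (-5, -16)) = 13.1529
d((-18, -18), (-20, 7)) = 25.0799
d((-5, -16), (-20, 7)) = 27.4591

Closest pair: (-19, 9) and (-20, 7) with distance 2.2361

The closest pair is (-19, 9) and (-20, 7) with Euclidean distance 2.2361. For 7 points, brute-force pairwise comparison is shown above. For large n, the divide-and-conquer algorithm (sort by x, recurse on halves, check the dividing strip) achieves O(n log n).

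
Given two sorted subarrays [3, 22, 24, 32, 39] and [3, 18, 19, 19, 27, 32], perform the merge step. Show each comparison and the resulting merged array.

Merging process:

Compare 3 vs 3: take 3 from left. Merged: [3]
Compare 22 vs 3: take 3 from right. Merged: [3, 3]
Compare 22 vs 18: take 18 from right. Merged: [3, 3, 18]
Compare 22 vs 19: take 19 from right. Merged: [3, 3, 18, 19]
Compare 22 vs 19: take 19 from right. Merged: [3, 3, 18, 19, 19]
Compare 22 vs 27: take 22 from left. Merged: [3, 3, 18, 19, 19, 22]
Compare 24 vs 27: take 24 from left. Merged: [3, 3, 18, 19, 19, 22, 24]
Compare 32 vs 27: take 27 from right. Merged: [3, 3, 18, 19, 19, 22, 24, 27]
Compare 32 vs 32: take 32 from left. Merged: [3, 3, 18, 19, 19, 22, 24, 27, 32]
Compare 39 vs 32: take 32 from right. Merged: [3, 3, 18, 19, 19, 22, 24, 27, 32, 32]
Append remaining from left: [39]. Merged: [3, 3, 18, 19, 19, 22, 24, 27, 32, 32, 39]

Final merged array: [3, 3, 18, 19, 19, 22, 24, 27, 32, 32, 39]
Total comparisons: 10

The merged array is [3, 3, 18, 19, 19, 22, 24, 27, 32, 32, 39], requiring 10 comparisons. The merge step runs in O(n) time where n is the total number of elements.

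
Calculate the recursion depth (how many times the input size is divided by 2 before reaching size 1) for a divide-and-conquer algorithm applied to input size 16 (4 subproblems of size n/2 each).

For divide and conquer with division factor 2:

Problem sizes at each level:
Level 0: 16
Level 1: 8
Level 2: 4
Level 3: 2
Level 4: 1

The root is level 0 and the size-1 base case is level 4 (the tree spans levels 0 through 4, i.e. 5 levels counting the root), so the depth is the number of divisions: log_2(16) = 4

The recursion tree depth is log_2(16) = 4. At each level, the problem size is divided by 2, so it takes 4 divisions to reduce to a base case of size 1. The algorithm makes 4 recursive calls at each level.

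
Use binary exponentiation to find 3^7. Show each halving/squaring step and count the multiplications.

Computing 3^7 by squaring (build up from 3^1; each line after the first costs one multiplication):

3^1 = 3
3^2 = (3^1)^2 = 3^2 = 9
3^3 = 3 * 3^2 = 3 * 9 = 27
3^6 = (3^3)^2 = 27^2 = 729
3^7 = 3 * 3^6 = 3 * 729 = 2187

Result: 2187
Multiplications needed: 4 (4 lines after 3^1)

3^7 = 2187. Using exponentiation by squaring, this requires 4 multiplications. The key idea: if the exponent is even, square the half-power; if odd, multiply by the base once.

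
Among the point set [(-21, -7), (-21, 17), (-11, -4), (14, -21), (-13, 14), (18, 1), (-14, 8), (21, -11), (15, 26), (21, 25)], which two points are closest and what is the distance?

Computing all pairwise distances among 10 points:

d((-21, -7), (-21, 17)) = 24.0
d((-21, -7), (-11, -4)) = 10.4403
d((-21, -7), (14, -21)) = 37.6962
d((-21, -7), (-13, 14)) = 22.4722
d((-21, -7), (18, 1)) = 39.8121
d((-21, -7), (-14, 8)) = 16.5529
d((-21, -7), (21, -11)) = 42.19
d((-21, -7), (15, 26)) = 48.8365
d((-21, -7), (21, 25)) = 52.8015
d((-21, 17), (-11, -4)) = 23.2594
d((-21, 17), (14, -21)) = 51.6624
d((-21, 17), (-13, 14)) = 8.544
d((-21, 17), (18, 1)) = 42.1545
d((-21, 17), (-14, 8)) = 11.4018
d((-21, 17), (21, -11)) = 50.4777
d((-21, 17), (15, 26)) = 37.108
d((-21, 17), (21, 25)) = 42.7551
d((-11, -4), (14, -21)) = 30.2324
d((-11, -4), (-13, 14)) = 18.1108
d((-11, -4), (18, 1)) = 29.4279
d((-11, -4), (-14, 8)) = 12.3693
d((-11, -4), (21, -11)) = 32.7567
d((-11, -4), (15, 26)) = 39.6989
d((-11, -4), (21, 25)) = 43.1856
d((14, -21), (-13, 14)) = 44.2041
d((14, -21), (18, 1)) = 22.3607
d((14, -21), (-14, 8)) = 40.3113
d((14, -21), (21, -11)) = 12.2066
d((14, -21), (15, 26)) = 47.0106
d((14, -21), (21, 25)) = 46.5296
d((-13, 14), (18, 1)) = 33.6155
d((-13, 14), (-14, 8)) = 6.0828 <-- minimum
d((-13, 14), (21, -11)) = 42.2019
d((-13, 14), (15, 26)) = 30.4631
d((-13, 14), (21, 25)) = 35.7351
d((18, 1), (-14, 8)) = 32.7567
d((18, 1), (21, -11)) = 12.3693
d((18, 1), (15, 26)) = 25.1794
d((18, 1), (21, 25)) = 24.1868
d((-14, 8), (21, -11)) = 39.8246
d((-14, 8), (15, 26)) = 34.1321
d((-14, 8), (21, 25)) = 38.9102
d((21, -11), (15, 26)) = 37.4833
d((21, -11), (21, 25)) = 36.0
d((15, 26), (21, 25)) = 6.0828 <-- minimum

Minimum distance: 6.0828 (tie among 2 pairs: (-13, 14) and (-14, 8); (15, 26) and (21, 25))

The minimum Euclidean distance is 6.0828. There is a tie: 2 pairs achieve this minimum — (-13, 14) and (-14, 8); (15, 26) and (21, 25). Any of these is a valid closest pair. For 10 points, brute-force pairwise comparison is shown above. For large n, the divide-and-conquer algorithm (sort by x, recurse on halves, check the dividing strip) achieves O(n log n).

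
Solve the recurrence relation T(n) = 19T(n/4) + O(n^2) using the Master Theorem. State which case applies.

Master Theorem for T(n) = 19T(n/4) + O(n^2):

a = 19, b = 4, c = 2
log_b(a) = log_4(19) = 2.1240

Case 1: c = 2 < log_4(19) = 2.1240
T(n) = O(n^(log_4 19))

For T(n) = 19T(n/4) + O(n^2): log_4(19) = 2.1240. This is Case 1 of the Master Theorem (c < log_b(a), work dominated by leaves), giving O(n^(log_4 19)).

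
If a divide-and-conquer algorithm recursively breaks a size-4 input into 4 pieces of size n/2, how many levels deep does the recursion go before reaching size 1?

For divide and conquer with division factor 2:

Problem sizes at each level:
Level 0: 4
Level 1: 2
Level 2: 1

The root is level 0 and the size-1 base case is level 2 (the tree spans levels 0 through 2, i.e. 3 levels counting the root), so the depth is the number of divisions: log_2(4) = 2

The recursion tree depth is log_2(4) = 2. At each level, the problem size is divided by 2, so it takes 2 divisions to reduce to a base case of size 1. The algorithm makes 4 recursive calls at each level.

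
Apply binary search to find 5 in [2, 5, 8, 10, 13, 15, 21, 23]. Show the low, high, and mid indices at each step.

Binary search for 5 in [2, 5, 8, 10, 13, 15, 21, 23]:

lo=0, hi=7, mid=3, arr[mid]=10 -> 10 > 5, search left half
lo=0, hi=2, mid=1, arr[mid]=5 -> Found target at index 1!

Binary search finds 5 at index 1 after 2 comparisons. The search repeatedly halves the search space by comparing with the middle element.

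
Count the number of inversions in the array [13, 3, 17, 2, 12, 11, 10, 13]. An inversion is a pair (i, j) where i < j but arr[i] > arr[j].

Finding inversions in [13, 3, 17, 2, 12, 11, 10, 13]:

(0, 1): arr[0]=13 > arr[1]=3
(0, 3): arr[0]=13 > arr[3]=2
(0, 4): arr[0]=13 > arr[4]=12
(0, 5): arr[0]=13 > arr[5]=11
(0, 6): arr[0]=13 > arr[6]=10
(1, 3): arr[1]=3 > arr[3]=2
(2, 3): arr[2]=17 > arr[3]=2
(2, 4): arr[2]=17 > arr[4]=12
(2, 5): arr[2]=17 > arr[5]=11
(2, 6): arr[2]=17 > arr[6]=10
(2, 7): arr[2]=17 > arr[7]=13
(4, 5): arr[4]=12 > arr[5]=11
(4, 6): arr[4]=12 > arr[6]=10
(5, 6): arr[5]=11 > arr[6]=10

Total inversions: 14

The array has 14 inversion(s): (0,1), (0,3), (0,4), (0,5), (0,6), (1,3), (2,3), (2,4), (2,5), (2,6), (2,7), (4,5), (4,6), (5,6). Each pair (i,j) satisfies i < j and arr[i] > arr[j].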